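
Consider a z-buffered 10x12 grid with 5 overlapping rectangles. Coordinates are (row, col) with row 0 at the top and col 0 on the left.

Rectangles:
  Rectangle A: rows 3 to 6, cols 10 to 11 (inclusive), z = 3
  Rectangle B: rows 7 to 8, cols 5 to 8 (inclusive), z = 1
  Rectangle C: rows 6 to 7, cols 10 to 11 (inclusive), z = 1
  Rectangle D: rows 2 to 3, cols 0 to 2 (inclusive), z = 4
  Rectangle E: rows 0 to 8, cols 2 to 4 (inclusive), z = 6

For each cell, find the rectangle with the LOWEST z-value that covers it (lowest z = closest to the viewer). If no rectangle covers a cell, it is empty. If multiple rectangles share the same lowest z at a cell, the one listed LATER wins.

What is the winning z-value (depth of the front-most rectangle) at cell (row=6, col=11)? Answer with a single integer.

Answer: 1

Derivation:
Check cell (6,11):
  A: rows 3-6 cols 10-11 z=3 -> covers; best now A (z=3)
  B: rows 7-8 cols 5-8 -> outside (row miss)
  C: rows 6-7 cols 10-11 z=1 -> covers; best now C (z=1)
  D: rows 2-3 cols 0-2 -> outside (row miss)
  E: rows 0-8 cols 2-4 -> outside (col miss)
Winner: C at z=1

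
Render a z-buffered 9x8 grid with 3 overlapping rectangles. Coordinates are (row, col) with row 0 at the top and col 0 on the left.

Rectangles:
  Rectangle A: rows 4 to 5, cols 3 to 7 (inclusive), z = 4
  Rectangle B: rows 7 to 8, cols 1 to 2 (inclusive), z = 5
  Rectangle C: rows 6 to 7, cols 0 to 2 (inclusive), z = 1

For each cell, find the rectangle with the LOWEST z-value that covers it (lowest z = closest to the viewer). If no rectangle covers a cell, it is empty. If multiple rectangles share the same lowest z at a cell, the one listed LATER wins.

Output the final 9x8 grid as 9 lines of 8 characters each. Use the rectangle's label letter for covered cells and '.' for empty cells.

........
........
........
........
...AAAAA
...AAAAA
CCC.....
CCC.....
.BB.....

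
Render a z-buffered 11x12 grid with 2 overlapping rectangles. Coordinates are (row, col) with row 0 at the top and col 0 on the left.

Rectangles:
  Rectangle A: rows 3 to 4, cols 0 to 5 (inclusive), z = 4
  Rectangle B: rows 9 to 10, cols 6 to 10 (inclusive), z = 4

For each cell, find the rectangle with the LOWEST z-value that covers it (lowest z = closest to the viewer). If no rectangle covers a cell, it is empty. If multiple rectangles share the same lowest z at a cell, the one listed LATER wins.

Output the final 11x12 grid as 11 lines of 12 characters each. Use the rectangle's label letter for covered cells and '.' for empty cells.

............
............
............
AAAAAA......
AAAAAA......
............
............
............
............
......BBBBB.
......BBBBB.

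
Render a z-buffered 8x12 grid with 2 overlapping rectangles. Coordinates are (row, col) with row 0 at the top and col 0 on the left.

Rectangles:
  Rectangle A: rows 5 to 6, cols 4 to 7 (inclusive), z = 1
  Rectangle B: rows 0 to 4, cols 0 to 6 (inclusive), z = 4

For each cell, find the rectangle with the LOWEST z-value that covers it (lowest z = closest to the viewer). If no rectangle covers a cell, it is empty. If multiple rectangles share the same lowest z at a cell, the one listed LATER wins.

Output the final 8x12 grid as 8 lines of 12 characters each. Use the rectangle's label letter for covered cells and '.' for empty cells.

BBBBBBB.....
BBBBBBB.....
BBBBBBB.....
BBBBBBB.....
BBBBBBB.....
....AAAA....
....AAAA....
............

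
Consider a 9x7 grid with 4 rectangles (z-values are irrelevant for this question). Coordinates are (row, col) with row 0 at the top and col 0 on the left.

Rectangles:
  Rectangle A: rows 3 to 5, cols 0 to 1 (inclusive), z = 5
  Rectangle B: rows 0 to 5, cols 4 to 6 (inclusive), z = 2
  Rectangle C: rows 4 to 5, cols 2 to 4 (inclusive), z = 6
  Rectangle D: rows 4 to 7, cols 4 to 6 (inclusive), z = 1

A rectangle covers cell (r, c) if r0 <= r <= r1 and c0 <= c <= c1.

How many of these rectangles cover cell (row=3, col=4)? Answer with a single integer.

Answer: 1

Derivation:
Check cell (3,4):
  A: rows 3-5 cols 0-1 -> outside (col miss)
  B: rows 0-5 cols 4-6 -> covers
  C: rows 4-5 cols 2-4 -> outside (row miss)
  D: rows 4-7 cols 4-6 -> outside (row miss)
Count covering = 1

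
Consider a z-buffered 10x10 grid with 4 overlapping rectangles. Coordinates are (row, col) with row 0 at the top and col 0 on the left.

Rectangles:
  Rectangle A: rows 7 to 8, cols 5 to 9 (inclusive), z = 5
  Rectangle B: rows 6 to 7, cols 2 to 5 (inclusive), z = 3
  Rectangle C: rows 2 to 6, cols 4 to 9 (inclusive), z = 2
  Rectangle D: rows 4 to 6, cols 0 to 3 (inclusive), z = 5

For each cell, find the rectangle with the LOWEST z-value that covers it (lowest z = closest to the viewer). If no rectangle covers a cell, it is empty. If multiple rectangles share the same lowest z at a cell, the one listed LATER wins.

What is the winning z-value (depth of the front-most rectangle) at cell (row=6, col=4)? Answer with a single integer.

Check cell (6,4):
  A: rows 7-8 cols 5-9 -> outside (row miss)
  B: rows 6-7 cols 2-5 z=3 -> covers; best now B (z=3)
  C: rows 2-6 cols 4-9 z=2 -> covers; best now C (z=2)
  D: rows 4-6 cols 0-3 -> outside (col miss)
Winner: C at z=2

Answer: 2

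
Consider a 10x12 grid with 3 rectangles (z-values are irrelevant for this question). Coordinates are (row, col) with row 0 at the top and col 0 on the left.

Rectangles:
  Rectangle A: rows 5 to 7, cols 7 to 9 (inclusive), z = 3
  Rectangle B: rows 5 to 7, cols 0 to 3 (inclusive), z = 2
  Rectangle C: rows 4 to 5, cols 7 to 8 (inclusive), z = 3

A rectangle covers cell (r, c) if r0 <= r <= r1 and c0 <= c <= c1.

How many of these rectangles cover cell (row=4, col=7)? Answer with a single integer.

Check cell (4,7):
  A: rows 5-7 cols 7-9 -> outside (row miss)
  B: rows 5-7 cols 0-3 -> outside (row miss)
  C: rows 4-5 cols 7-8 -> covers
Count covering = 1

Answer: 1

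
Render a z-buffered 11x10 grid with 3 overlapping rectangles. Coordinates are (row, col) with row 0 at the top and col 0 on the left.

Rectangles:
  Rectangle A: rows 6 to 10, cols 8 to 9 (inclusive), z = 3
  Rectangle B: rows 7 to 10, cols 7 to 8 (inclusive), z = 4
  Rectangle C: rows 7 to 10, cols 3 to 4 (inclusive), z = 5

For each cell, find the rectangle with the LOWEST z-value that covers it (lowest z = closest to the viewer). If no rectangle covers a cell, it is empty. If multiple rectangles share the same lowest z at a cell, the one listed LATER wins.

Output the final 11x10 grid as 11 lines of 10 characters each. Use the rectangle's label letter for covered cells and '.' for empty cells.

..........
..........
..........
..........
..........
..........
........AA
...CC..BAA
...CC..BAA
...CC..BAA
...CC..BAA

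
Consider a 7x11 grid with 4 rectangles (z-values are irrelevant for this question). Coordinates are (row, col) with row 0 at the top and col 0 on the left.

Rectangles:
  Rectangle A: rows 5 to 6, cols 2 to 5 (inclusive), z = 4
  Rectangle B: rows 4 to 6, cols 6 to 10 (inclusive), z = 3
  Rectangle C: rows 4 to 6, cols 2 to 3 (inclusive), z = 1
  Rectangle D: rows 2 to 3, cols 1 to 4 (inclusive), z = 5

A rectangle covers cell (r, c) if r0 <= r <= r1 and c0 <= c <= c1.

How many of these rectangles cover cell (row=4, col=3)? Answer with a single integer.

Check cell (4,3):
  A: rows 5-6 cols 2-5 -> outside (row miss)
  B: rows 4-6 cols 6-10 -> outside (col miss)
  C: rows 4-6 cols 2-3 -> covers
  D: rows 2-3 cols 1-4 -> outside (row miss)
Count covering = 1

Answer: 1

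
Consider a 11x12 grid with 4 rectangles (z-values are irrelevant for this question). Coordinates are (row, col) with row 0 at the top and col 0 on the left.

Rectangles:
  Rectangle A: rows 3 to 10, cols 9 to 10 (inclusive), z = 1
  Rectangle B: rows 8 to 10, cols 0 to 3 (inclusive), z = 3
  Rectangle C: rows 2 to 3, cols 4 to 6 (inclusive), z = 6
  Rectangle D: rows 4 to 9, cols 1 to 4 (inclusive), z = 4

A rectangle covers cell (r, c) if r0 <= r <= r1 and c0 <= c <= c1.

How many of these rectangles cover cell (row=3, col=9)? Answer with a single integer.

Answer: 1

Derivation:
Check cell (3,9):
  A: rows 3-10 cols 9-10 -> covers
  B: rows 8-10 cols 0-3 -> outside (row miss)
  C: rows 2-3 cols 4-6 -> outside (col miss)
  D: rows 4-9 cols 1-4 -> outside (row miss)
Count covering = 1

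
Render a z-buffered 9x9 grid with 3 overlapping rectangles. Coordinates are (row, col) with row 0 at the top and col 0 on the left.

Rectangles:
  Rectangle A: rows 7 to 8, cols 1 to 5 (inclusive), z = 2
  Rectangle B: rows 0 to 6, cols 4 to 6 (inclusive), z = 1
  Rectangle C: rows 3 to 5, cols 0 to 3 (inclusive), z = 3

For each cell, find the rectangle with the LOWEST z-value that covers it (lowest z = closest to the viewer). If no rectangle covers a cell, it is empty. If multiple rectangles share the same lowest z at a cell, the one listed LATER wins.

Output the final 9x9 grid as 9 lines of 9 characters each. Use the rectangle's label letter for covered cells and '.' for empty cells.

....BBB..
....BBB..
....BBB..
CCCCBBB..
CCCCBBB..
CCCCBBB..
....BBB..
.AAAAA...
.AAAAA...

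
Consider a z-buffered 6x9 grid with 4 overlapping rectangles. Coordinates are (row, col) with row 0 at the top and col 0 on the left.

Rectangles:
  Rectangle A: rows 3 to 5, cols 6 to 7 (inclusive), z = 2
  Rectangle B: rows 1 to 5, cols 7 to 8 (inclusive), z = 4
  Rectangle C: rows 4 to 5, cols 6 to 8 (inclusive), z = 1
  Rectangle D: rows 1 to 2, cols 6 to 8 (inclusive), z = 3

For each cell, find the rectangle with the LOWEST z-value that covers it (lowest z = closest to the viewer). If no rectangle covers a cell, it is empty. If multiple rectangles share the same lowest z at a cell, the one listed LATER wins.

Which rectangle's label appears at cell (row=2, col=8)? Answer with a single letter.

Check cell (2,8):
  A: rows 3-5 cols 6-7 -> outside (row miss)
  B: rows 1-5 cols 7-8 z=4 -> covers; best now B (z=4)
  C: rows 4-5 cols 6-8 -> outside (row miss)
  D: rows 1-2 cols 6-8 z=3 -> covers; best now D (z=3)
Winner: D at z=3

Answer: D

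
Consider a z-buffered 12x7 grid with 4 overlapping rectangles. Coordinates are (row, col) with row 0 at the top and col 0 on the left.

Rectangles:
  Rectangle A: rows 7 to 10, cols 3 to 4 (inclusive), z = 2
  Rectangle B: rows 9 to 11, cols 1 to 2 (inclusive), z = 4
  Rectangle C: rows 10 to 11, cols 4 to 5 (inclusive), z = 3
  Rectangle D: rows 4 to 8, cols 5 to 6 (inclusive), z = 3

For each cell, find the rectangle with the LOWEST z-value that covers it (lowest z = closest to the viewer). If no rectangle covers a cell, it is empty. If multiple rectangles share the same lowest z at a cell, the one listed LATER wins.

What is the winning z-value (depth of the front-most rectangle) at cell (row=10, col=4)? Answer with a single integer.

Check cell (10,4):
  A: rows 7-10 cols 3-4 z=2 -> covers; best now A (z=2)
  B: rows 9-11 cols 1-2 -> outside (col miss)
  C: rows 10-11 cols 4-5 z=3 -> covers; best now A (z=2)
  D: rows 4-8 cols 5-6 -> outside (row miss)
Winner: A at z=2

Answer: 2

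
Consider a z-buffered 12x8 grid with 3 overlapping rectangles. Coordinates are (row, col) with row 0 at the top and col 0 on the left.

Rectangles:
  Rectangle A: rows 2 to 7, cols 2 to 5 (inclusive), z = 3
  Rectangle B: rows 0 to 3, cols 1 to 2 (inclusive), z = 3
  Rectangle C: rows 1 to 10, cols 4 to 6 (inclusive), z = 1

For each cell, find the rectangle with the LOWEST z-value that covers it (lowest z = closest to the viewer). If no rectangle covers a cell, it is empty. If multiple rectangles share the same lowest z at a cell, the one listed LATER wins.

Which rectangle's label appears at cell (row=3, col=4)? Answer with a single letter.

Answer: C

Derivation:
Check cell (3,4):
  A: rows 2-7 cols 2-5 z=3 -> covers; best now A (z=3)
  B: rows 0-3 cols 1-2 -> outside (col miss)
  C: rows 1-10 cols 4-6 z=1 -> covers; best now C (z=1)
Winner: C at z=1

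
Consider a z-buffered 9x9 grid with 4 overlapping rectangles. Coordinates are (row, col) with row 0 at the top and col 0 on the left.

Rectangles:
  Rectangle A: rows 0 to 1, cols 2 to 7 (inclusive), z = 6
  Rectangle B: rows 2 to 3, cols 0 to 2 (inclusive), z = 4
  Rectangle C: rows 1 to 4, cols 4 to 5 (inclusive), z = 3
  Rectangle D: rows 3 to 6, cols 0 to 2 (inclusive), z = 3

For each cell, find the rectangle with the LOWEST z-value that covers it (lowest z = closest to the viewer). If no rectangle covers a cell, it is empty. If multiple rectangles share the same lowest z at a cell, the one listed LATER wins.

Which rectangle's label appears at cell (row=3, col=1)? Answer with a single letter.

Check cell (3,1):
  A: rows 0-1 cols 2-7 -> outside (row miss)
  B: rows 2-3 cols 0-2 z=4 -> covers; best now B (z=4)
  C: rows 1-4 cols 4-5 -> outside (col miss)
  D: rows 3-6 cols 0-2 z=3 -> covers; best now D (z=3)
Winner: D at z=3

Answer: D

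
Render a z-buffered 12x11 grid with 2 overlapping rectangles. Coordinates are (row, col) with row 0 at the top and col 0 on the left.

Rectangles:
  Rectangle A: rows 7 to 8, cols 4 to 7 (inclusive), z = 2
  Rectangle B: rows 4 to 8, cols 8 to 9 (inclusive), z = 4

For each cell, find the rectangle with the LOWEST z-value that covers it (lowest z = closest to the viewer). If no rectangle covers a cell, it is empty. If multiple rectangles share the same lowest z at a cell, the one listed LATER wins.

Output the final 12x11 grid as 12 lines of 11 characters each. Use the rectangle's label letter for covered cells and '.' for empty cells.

...........
...........
...........
...........
........BB.
........BB.
........BB.
....AAAABB.
....AAAABB.
...........
...........
...........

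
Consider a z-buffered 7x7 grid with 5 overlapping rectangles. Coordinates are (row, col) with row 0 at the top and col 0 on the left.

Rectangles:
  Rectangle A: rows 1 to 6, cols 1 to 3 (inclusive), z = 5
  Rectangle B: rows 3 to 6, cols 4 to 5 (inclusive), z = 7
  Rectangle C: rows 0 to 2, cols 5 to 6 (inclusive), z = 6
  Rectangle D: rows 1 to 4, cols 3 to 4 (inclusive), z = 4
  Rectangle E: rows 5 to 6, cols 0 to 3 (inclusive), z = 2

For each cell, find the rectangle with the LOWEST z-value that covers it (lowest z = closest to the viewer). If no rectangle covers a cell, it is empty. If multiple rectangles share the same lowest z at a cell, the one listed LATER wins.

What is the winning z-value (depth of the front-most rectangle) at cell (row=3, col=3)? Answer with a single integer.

Check cell (3,3):
  A: rows 1-6 cols 1-3 z=5 -> covers; best now A (z=5)
  B: rows 3-6 cols 4-5 -> outside (col miss)
  C: rows 0-2 cols 5-6 -> outside (row miss)
  D: rows 1-4 cols 3-4 z=4 -> covers; best now D (z=4)
  E: rows 5-6 cols 0-3 -> outside (row miss)
Winner: D at z=4

Answer: 4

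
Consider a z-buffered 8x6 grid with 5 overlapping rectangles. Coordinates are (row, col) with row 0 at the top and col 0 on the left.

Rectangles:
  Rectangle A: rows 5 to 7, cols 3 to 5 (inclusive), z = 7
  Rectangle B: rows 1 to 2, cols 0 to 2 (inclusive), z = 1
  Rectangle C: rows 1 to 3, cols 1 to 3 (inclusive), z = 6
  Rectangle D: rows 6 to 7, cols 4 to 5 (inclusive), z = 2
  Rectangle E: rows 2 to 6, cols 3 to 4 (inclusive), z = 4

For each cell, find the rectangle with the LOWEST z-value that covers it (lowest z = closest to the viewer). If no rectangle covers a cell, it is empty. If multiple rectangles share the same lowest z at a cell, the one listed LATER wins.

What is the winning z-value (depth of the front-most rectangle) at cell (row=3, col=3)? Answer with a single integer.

Check cell (3,3):
  A: rows 5-7 cols 3-5 -> outside (row miss)
  B: rows 1-2 cols 0-2 -> outside (row miss)
  C: rows 1-3 cols 1-3 z=6 -> covers; best now C (z=6)
  D: rows 6-7 cols 4-5 -> outside (row miss)
  E: rows 2-6 cols 3-4 z=4 -> covers; best now E (z=4)
Winner: E at z=4

Answer: 4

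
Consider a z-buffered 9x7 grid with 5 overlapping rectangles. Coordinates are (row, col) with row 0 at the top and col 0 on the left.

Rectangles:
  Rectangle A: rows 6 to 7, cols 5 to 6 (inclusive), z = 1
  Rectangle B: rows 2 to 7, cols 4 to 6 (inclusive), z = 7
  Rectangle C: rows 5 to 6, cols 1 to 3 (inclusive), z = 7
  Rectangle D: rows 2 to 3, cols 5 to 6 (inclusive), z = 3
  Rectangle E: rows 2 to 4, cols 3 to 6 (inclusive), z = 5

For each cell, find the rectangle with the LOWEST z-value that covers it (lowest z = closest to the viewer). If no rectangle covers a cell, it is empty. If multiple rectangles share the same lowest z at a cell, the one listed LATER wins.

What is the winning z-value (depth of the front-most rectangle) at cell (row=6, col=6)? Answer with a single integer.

Answer: 1

Derivation:
Check cell (6,6):
  A: rows 6-7 cols 5-6 z=1 -> covers; best now A (z=1)
  B: rows 2-7 cols 4-6 z=7 -> covers; best now A (z=1)
  C: rows 5-6 cols 1-3 -> outside (col miss)
  D: rows 2-3 cols 5-6 -> outside (row miss)
  E: rows 2-4 cols 3-6 -> outside (row miss)
Winner: A at z=1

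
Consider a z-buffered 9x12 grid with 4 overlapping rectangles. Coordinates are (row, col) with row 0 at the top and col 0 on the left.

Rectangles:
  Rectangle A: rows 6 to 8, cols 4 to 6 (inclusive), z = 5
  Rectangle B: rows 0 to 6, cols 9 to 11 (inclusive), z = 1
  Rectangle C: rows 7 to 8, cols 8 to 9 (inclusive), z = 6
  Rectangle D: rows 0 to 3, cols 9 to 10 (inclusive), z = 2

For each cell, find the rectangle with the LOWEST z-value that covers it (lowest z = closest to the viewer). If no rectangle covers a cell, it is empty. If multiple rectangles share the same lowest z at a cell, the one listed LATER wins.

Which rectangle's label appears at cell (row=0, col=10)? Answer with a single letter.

Answer: B

Derivation:
Check cell (0,10):
  A: rows 6-8 cols 4-6 -> outside (row miss)
  B: rows 0-6 cols 9-11 z=1 -> covers; best now B (z=1)
  C: rows 7-8 cols 8-9 -> outside (row miss)
  D: rows 0-3 cols 9-10 z=2 -> covers; best now B (z=1)
Winner: B at z=1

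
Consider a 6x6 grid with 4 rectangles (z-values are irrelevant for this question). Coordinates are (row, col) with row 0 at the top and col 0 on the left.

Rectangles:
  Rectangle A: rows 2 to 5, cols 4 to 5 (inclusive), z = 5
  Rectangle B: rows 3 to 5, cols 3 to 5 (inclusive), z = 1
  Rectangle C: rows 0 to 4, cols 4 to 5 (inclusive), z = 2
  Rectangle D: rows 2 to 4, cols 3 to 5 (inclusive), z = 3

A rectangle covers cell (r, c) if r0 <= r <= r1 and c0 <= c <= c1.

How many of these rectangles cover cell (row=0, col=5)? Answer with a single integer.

Check cell (0,5):
  A: rows 2-5 cols 4-5 -> outside (row miss)
  B: rows 3-5 cols 3-5 -> outside (row miss)
  C: rows 0-4 cols 4-5 -> covers
  D: rows 2-4 cols 3-5 -> outside (row miss)
Count covering = 1

Answer: 1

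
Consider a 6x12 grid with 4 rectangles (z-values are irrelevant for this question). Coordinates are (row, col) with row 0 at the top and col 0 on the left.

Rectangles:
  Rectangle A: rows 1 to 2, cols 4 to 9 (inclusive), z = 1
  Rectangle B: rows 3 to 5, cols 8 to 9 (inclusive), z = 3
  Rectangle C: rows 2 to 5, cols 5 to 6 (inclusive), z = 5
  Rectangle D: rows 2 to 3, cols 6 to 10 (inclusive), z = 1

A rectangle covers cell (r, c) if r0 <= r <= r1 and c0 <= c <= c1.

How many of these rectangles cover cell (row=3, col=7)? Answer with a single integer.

Check cell (3,7):
  A: rows 1-2 cols 4-9 -> outside (row miss)
  B: rows 3-5 cols 8-9 -> outside (col miss)
  C: rows 2-5 cols 5-6 -> outside (col miss)
  D: rows 2-3 cols 6-10 -> covers
Count covering = 1

Answer: 1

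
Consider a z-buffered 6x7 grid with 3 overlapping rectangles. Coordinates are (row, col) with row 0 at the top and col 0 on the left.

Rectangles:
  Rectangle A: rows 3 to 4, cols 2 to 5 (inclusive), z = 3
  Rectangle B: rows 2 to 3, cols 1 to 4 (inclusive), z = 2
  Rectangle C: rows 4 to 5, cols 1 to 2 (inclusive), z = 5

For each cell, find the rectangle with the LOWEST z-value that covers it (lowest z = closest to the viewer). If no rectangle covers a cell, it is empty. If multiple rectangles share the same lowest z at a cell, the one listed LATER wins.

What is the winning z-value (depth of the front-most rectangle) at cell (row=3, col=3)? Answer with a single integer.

Answer: 2

Derivation:
Check cell (3,3):
  A: rows 3-4 cols 2-5 z=3 -> covers; best now A (z=3)
  B: rows 2-3 cols 1-4 z=2 -> covers; best now B (z=2)
  C: rows 4-5 cols 1-2 -> outside (row miss)
Winner: B at z=2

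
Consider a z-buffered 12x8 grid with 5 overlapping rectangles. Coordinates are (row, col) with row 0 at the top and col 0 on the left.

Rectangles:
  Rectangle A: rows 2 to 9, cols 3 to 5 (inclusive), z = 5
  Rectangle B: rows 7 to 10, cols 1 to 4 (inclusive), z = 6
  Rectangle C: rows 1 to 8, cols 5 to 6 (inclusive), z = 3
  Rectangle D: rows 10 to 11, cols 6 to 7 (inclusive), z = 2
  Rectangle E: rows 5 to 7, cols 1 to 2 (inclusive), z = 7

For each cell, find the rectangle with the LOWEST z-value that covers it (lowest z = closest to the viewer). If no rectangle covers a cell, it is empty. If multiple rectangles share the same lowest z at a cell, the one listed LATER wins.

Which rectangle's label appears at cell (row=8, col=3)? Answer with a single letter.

Check cell (8,3):
  A: rows 2-9 cols 3-5 z=5 -> covers; best now A (z=5)
  B: rows 7-10 cols 1-4 z=6 -> covers; best now A (z=5)
  C: rows 1-8 cols 5-6 -> outside (col miss)
  D: rows 10-11 cols 6-7 -> outside (row miss)
  E: rows 5-7 cols 1-2 -> outside (row miss)
Winner: A at z=5

Answer: A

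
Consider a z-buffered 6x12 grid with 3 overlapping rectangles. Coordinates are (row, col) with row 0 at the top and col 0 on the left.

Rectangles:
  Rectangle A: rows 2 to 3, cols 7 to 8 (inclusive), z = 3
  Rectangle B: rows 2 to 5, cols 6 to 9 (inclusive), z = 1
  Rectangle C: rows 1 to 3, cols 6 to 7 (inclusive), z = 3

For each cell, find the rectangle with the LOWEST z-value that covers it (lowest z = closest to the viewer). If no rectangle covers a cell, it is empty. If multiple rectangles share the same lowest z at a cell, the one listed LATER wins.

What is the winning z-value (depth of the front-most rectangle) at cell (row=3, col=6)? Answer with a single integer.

Answer: 1

Derivation:
Check cell (3,6):
  A: rows 2-3 cols 7-8 -> outside (col miss)
  B: rows 2-5 cols 6-9 z=1 -> covers; best now B (z=1)
  C: rows 1-3 cols 6-7 z=3 -> covers; best now B (z=1)
Winner: B at z=1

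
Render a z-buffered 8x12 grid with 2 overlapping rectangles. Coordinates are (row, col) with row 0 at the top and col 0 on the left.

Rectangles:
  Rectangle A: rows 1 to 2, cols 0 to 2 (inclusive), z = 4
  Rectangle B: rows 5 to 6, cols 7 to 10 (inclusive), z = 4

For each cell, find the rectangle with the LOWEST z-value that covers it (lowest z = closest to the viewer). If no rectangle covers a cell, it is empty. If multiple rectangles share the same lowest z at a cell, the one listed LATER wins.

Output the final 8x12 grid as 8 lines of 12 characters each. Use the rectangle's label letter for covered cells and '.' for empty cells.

............
AAA.........
AAA.........
............
............
.......BBBB.
.......BBBB.
............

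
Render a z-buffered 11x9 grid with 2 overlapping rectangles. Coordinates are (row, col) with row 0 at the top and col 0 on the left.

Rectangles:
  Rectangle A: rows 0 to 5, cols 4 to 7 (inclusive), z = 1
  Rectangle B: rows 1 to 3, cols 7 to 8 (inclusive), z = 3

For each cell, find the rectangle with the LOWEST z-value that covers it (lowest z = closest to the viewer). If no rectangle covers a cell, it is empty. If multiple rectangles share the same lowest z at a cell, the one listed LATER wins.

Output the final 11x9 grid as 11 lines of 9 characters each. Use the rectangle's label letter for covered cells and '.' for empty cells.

....AAAA.
....AAAAB
....AAAAB
....AAAAB
....AAAA.
....AAAA.
.........
.........
.........
.........
.........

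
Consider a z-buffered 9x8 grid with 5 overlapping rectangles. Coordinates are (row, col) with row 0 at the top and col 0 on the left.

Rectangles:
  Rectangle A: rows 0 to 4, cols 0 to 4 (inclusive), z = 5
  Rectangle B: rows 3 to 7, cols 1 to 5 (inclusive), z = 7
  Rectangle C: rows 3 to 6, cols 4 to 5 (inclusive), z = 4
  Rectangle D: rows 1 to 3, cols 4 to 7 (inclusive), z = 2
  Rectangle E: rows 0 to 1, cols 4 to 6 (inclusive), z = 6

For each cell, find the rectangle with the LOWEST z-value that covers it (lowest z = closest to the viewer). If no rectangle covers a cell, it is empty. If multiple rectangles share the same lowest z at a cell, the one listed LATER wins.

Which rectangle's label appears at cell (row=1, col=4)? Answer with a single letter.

Answer: D

Derivation:
Check cell (1,4):
  A: rows 0-4 cols 0-4 z=5 -> covers; best now A (z=5)
  B: rows 3-7 cols 1-5 -> outside (row miss)
  C: rows 3-6 cols 4-5 -> outside (row miss)
  D: rows 1-3 cols 4-7 z=2 -> covers; best now D (z=2)
  E: rows 0-1 cols 4-6 z=6 -> covers; best now D (z=2)
Winner: D at z=2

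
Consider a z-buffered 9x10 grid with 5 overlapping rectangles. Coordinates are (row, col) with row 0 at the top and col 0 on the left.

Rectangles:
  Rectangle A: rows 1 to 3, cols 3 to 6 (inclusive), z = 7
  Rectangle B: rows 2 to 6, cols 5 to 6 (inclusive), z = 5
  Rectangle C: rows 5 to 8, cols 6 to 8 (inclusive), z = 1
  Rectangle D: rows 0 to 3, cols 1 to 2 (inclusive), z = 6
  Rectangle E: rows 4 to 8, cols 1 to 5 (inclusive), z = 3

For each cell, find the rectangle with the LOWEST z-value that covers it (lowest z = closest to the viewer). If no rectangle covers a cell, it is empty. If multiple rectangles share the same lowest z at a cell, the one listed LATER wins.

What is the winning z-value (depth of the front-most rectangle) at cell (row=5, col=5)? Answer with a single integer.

Check cell (5,5):
  A: rows 1-3 cols 3-6 -> outside (row miss)
  B: rows 2-6 cols 5-6 z=5 -> covers; best now B (z=5)
  C: rows 5-8 cols 6-8 -> outside (col miss)
  D: rows 0-3 cols 1-2 -> outside (row miss)
  E: rows 4-8 cols 1-5 z=3 -> covers; best now E (z=3)
Winner: E at z=3

Answer: 3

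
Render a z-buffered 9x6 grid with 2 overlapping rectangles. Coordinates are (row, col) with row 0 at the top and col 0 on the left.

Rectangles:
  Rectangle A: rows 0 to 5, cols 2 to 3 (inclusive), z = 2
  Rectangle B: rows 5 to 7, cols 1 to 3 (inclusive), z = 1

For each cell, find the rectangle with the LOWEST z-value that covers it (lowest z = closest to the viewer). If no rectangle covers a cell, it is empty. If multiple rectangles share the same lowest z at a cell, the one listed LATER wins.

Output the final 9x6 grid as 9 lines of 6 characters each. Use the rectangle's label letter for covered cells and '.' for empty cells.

..AA..
..AA..
..AA..
..AA..
..AA..
.BBB..
.BBB..
.BBB..
......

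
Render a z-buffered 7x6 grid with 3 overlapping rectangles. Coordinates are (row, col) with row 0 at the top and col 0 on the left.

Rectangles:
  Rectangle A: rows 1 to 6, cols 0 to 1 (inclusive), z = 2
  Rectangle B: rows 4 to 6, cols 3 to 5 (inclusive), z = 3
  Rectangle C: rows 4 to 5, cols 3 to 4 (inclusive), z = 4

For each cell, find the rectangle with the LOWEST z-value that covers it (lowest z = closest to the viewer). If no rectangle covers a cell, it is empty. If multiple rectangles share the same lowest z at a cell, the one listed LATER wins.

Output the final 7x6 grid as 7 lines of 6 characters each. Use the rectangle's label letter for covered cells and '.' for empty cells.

......
AA....
AA....
AA....
AA.BBB
AA.BBB
AA.BBB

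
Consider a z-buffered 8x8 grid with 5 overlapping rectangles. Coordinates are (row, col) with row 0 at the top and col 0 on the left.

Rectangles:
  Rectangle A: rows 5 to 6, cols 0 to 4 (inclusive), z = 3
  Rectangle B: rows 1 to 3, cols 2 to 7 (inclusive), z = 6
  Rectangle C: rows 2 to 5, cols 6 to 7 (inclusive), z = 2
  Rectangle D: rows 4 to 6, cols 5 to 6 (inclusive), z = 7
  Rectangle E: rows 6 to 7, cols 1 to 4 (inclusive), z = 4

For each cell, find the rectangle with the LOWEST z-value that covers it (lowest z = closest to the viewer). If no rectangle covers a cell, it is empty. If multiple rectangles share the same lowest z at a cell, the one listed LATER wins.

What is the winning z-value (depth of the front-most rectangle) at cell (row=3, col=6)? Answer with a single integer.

Answer: 2

Derivation:
Check cell (3,6):
  A: rows 5-6 cols 0-4 -> outside (row miss)
  B: rows 1-3 cols 2-7 z=6 -> covers; best now B (z=6)
  C: rows 2-5 cols 6-7 z=2 -> covers; best now C (z=2)
  D: rows 4-6 cols 5-6 -> outside (row miss)
  E: rows 6-7 cols 1-4 -> outside (row miss)
Winner: C at z=2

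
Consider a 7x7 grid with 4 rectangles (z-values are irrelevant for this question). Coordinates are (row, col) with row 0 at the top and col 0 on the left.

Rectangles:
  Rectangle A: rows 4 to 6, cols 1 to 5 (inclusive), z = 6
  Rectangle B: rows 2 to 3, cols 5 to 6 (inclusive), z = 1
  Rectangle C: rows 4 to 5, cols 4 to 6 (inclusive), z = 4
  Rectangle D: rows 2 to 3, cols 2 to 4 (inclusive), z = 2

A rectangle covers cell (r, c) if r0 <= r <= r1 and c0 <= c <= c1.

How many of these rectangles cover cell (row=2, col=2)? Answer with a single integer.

Answer: 1

Derivation:
Check cell (2,2):
  A: rows 4-6 cols 1-5 -> outside (row miss)
  B: rows 2-3 cols 5-6 -> outside (col miss)
  C: rows 4-5 cols 4-6 -> outside (row miss)
  D: rows 2-3 cols 2-4 -> covers
Count covering = 1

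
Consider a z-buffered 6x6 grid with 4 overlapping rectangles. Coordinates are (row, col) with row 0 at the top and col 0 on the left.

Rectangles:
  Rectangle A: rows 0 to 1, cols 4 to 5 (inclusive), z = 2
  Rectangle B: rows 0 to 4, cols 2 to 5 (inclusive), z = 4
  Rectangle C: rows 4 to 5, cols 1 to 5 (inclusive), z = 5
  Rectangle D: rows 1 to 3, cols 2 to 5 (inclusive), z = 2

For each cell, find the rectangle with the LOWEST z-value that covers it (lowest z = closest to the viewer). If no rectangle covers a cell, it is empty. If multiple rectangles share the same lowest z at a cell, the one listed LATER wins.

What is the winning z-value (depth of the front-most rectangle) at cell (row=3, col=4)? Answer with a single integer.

Check cell (3,4):
  A: rows 0-1 cols 4-5 -> outside (row miss)
  B: rows 0-4 cols 2-5 z=4 -> covers; best now B (z=4)
  C: rows 4-5 cols 1-5 -> outside (row miss)
  D: rows 1-3 cols 2-5 z=2 -> covers; best now D (z=2)
Winner: D at z=2

Answer: 2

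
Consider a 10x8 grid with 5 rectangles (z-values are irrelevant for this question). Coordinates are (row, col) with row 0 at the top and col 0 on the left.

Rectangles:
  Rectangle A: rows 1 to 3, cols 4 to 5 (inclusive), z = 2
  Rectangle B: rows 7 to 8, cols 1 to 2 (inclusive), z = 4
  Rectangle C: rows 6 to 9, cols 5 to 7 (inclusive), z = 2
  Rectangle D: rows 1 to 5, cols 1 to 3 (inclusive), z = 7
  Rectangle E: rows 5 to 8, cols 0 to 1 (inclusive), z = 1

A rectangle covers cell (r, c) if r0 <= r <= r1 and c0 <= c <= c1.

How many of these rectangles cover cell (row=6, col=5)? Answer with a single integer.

Check cell (6,5):
  A: rows 1-3 cols 4-5 -> outside (row miss)
  B: rows 7-8 cols 1-2 -> outside (row miss)
  C: rows 6-9 cols 5-7 -> covers
  D: rows 1-5 cols 1-3 -> outside (row miss)
  E: rows 5-8 cols 0-1 -> outside (col miss)
Count covering = 1

Answer: 1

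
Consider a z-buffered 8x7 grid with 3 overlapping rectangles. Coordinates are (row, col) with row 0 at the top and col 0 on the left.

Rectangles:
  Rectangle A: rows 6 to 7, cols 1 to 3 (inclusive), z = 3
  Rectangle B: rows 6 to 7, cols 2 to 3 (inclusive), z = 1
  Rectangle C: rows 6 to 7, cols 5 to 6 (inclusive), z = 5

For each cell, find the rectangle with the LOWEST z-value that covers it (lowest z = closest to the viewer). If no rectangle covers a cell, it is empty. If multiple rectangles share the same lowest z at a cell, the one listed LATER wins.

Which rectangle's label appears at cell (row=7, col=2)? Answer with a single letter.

Check cell (7,2):
  A: rows 6-7 cols 1-3 z=3 -> covers; best now A (z=3)
  B: rows 6-7 cols 2-3 z=1 -> covers; best now B (z=1)
  C: rows 6-7 cols 5-6 -> outside (col miss)
Winner: B at z=1

Answer: B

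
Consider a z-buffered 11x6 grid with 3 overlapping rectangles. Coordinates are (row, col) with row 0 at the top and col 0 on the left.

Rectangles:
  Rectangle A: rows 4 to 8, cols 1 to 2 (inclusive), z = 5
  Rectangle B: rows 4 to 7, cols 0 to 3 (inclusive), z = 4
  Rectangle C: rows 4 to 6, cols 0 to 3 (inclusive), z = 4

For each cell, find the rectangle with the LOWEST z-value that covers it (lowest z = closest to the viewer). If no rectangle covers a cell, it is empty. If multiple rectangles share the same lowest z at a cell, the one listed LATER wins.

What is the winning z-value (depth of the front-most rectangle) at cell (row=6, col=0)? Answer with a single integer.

Answer: 4

Derivation:
Check cell (6,0):
  A: rows 4-8 cols 1-2 -> outside (col miss)
  B: rows 4-7 cols 0-3 z=4 -> covers; best now B (z=4)
  C: rows 4-6 cols 0-3 z=4 -> covers; best now C (z=4)
Winner: C at z=4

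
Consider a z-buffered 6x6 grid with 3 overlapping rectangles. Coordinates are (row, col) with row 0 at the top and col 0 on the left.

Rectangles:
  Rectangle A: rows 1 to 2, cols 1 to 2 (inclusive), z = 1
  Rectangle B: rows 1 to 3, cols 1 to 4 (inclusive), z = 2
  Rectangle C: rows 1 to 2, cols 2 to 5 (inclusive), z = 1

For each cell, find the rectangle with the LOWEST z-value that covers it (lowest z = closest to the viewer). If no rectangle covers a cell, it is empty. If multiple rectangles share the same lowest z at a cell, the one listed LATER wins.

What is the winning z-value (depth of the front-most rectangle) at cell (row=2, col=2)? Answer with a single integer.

Check cell (2,2):
  A: rows 1-2 cols 1-2 z=1 -> covers; best now A (z=1)
  B: rows 1-3 cols 1-4 z=2 -> covers; best now A (z=1)
  C: rows 1-2 cols 2-5 z=1 -> covers; best now C (z=1)
Winner: C at z=1

Answer: 1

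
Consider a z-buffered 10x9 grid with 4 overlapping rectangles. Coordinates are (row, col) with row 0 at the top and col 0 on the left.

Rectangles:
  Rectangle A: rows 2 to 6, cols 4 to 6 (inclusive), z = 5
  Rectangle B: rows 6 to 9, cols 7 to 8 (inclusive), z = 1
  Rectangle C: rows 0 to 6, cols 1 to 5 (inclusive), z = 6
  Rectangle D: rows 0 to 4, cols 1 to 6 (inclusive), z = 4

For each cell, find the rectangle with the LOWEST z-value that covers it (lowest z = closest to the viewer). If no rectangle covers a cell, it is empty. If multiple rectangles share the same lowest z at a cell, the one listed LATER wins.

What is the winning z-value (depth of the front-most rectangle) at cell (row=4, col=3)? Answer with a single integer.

Check cell (4,3):
  A: rows 2-6 cols 4-6 -> outside (col miss)
  B: rows 6-9 cols 7-8 -> outside (row miss)
  C: rows 0-6 cols 1-5 z=6 -> covers; best now C (z=6)
  D: rows 0-4 cols 1-6 z=4 -> covers; best now D (z=4)
Winner: D at z=4

Answer: 4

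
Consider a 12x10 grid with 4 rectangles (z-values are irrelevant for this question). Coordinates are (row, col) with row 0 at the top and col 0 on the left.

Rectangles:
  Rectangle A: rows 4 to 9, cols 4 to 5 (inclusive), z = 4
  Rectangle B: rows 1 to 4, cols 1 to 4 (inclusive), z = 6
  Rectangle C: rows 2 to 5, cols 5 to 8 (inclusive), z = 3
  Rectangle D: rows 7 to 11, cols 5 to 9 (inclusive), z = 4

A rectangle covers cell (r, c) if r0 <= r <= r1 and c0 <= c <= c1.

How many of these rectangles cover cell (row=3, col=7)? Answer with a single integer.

Answer: 1

Derivation:
Check cell (3,7):
  A: rows 4-9 cols 4-5 -> outside (row miss)
  B: rows 1-4 cols 1-4 -> outside (col miss)
  C: rows 2-5 cols 5-8 -> covers
  D: rows 7-11 cols 5-9 -> outside (row miss)
Count covering = 1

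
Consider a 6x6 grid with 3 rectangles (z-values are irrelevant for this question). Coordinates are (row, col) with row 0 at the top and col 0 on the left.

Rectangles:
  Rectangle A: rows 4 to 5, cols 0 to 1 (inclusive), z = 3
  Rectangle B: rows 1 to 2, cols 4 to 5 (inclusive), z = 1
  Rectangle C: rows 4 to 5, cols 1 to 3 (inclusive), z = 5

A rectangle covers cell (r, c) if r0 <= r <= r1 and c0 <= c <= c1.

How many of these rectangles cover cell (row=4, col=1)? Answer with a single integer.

Answer: 2

Derivation:
Check cell (4,1):
  A: rows 4-5 cols 0-1 -> covers
  B: rows 1-2 cols 4-5 -> outside (row miss)
  C: rows 4-5 cols 1-3 -> covers
Count covering = 2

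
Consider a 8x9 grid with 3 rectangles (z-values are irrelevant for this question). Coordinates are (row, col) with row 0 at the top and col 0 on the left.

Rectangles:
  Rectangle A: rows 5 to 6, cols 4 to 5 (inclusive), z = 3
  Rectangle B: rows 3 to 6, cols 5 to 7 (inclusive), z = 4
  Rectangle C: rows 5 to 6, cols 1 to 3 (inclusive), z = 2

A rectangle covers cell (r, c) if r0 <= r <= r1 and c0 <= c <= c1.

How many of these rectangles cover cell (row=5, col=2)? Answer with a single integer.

Check cell (5,2):
  A: rows 5-6 cols 4-5 -> outside (col miss)
  B: rows 3-6 cols 5-7 -> outside (col miss)
  C: rows 5-6 cols 1-3 -> covers
Count covering = 1

Answer: 1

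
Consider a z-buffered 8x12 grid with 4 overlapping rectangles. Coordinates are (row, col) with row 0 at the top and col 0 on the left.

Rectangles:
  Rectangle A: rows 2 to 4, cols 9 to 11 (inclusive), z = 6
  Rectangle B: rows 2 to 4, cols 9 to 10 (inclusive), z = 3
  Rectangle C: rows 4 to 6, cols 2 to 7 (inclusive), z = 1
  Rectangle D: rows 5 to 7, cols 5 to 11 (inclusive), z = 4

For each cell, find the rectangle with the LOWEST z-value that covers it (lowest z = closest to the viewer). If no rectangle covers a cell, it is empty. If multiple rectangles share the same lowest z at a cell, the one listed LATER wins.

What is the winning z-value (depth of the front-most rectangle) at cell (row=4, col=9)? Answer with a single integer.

Check cell (4,9):
  A: rows 2-4 cols 9-11 z=6 -> covers; best now A (z=6)
  B: rows 2-4 cols 9-10 z=3 -> covers; best now B (z=3)
  C: rows 4-6 cols 2-7 -> outside (col miss)
  D: rows 5-7 cols 5-11 -> outside (row miss)
Winner: B at z=3

Answer: 3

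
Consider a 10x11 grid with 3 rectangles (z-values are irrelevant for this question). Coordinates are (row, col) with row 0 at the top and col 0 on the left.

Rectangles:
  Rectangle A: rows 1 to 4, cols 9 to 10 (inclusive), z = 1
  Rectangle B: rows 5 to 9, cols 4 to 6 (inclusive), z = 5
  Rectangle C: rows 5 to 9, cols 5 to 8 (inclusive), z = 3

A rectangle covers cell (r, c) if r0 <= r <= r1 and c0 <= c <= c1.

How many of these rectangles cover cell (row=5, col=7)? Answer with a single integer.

Check cell (5,7):
  A: rows 1-4 cols 9-10 -> outside (row miss)
  B: rows 5-9 cols 4-6 -> outside (col miss)
  C: rows 5-9 cols 5-8 -> covers
Count covering = 1

Answer: 1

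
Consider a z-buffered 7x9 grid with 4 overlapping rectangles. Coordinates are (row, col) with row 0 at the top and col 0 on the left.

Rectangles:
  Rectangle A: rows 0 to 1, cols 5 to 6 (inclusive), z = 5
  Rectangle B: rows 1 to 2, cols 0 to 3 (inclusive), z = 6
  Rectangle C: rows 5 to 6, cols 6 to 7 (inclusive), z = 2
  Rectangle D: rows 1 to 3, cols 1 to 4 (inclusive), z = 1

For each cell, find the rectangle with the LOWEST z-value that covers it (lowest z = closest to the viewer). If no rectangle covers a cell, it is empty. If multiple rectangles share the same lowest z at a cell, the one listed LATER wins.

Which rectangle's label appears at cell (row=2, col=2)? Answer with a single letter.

Answer: D

Derivation:
Check cell (2,2):
  A: rows 0-1 cols 5-6 -> outside (row miss)
  B: rows 1-2 cols 0-3 z=6 -> covers; best now B (z=6)
  C: rows 5-6 cols 6-7 -> outside (row miss)
  D: rows 1-3 cols 1-4 z=1 -> covers; best now D (z=1)
Winner: D at z=1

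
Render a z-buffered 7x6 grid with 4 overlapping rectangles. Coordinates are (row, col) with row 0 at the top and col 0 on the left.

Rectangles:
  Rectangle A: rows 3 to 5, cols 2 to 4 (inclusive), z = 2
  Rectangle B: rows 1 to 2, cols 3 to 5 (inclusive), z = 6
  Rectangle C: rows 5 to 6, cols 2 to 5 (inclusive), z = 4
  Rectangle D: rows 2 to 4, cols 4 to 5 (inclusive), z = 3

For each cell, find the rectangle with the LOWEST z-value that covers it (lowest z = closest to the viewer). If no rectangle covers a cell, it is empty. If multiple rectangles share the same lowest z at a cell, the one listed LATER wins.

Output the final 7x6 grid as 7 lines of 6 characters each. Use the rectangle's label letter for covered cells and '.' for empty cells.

......
...BBB
...BDD
..AAAD
..AAAD
..AAAC
..CCCC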